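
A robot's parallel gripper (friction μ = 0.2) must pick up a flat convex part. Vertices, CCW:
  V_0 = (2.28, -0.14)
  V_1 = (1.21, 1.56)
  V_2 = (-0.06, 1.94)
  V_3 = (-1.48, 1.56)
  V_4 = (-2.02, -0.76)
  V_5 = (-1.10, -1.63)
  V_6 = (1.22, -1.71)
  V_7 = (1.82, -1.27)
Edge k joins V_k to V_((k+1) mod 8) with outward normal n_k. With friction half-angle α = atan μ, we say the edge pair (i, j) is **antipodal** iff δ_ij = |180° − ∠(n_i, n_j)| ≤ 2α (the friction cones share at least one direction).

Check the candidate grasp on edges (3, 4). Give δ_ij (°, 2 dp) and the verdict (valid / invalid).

δ = 120.30°, invalid

α = atan 0.2 = 11.31°;  2α = 22.62°
edge 3: e_3 = (-0.54, -2.32);  n_3 = (-0.9740, +0.2267)
edge 4: e_4 = (+0.92, -0.87);  n_4 = (-0.6871, -0.7266)
∠(n_3, n_4) = 59.70°
δ = |180° − 59.70°| = 120.30°
120.30° > 2α = 22.62°  →  invalid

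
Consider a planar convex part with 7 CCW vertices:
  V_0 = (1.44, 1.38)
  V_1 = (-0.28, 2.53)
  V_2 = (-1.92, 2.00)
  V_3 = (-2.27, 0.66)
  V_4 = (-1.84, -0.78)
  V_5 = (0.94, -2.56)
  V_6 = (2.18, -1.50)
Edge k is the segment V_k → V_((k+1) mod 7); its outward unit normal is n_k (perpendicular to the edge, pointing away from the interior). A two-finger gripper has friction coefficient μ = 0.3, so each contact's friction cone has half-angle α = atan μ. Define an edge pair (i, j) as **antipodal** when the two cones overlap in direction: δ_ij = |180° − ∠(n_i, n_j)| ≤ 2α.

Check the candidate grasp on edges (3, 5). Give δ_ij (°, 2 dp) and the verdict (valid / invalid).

α = atan 0.3 = 16.70°;  2α = 33.40°
edge 3: e_3 = (+0.43, -1.44);  n_3 = (-0.9582, -0.2861)
edge 5: e_5 = (+1.24, +1.06);  n_5 = (+0.6498, -0.7601)
∠(n_3, n_5) = 113.90°
δ = |180° − 113.90°| = 66.10°
66.10° > 2α = 33.40°  →  invalid

δ = 66.10°, invalid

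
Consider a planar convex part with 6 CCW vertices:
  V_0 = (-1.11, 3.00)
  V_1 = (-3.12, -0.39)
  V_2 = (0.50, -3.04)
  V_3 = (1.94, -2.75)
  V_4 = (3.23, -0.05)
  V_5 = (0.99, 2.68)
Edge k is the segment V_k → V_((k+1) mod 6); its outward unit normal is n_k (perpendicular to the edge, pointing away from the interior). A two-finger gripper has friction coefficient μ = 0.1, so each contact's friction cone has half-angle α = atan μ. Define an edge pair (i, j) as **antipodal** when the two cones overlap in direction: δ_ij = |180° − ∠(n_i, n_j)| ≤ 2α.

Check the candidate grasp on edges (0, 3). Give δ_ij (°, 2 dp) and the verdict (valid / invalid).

α = atan 0.1 = 5.71°;  2α = 11.42°
edge 0: e_0 = (-2.01, -3.39);  n_0 = (-0.8602, +0.5100)
edge 3: e_3 = (+1.29, +2.70);  n_3 = (+0.9023, -0.4311)
∠(n_0, n_3) = 174.87°
δ = |180° − 174.87°| = 5.13°
5.13° ≤ 2α = 11.42°  →  valid

δ = 5.13°, valid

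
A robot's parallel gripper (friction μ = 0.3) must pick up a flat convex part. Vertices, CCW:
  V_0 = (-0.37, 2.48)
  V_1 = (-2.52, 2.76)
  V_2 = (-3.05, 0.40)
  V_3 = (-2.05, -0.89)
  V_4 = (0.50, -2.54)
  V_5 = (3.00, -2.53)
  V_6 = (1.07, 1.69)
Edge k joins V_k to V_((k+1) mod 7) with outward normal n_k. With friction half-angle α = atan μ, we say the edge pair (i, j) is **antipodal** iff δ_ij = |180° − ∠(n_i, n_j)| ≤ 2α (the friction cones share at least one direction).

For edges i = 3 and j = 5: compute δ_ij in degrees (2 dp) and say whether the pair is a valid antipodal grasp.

δ = 32.52°, valid

α = atan 0.3 = 16.70°;  2α = 33.40°
edge 3: e_3 = (+2.55, -1.65);  n_3 = (-0.5433, -0.8396)
edge 5: e_5 = (-1.93, +4.22);  n_5 = (+0.9094, +0.4159)
∠(n_3, n_5) = 147.48°
δ = |180° − 147.48°| = 32.52°
32.52° ≤ 2α = 33.40°  →  valid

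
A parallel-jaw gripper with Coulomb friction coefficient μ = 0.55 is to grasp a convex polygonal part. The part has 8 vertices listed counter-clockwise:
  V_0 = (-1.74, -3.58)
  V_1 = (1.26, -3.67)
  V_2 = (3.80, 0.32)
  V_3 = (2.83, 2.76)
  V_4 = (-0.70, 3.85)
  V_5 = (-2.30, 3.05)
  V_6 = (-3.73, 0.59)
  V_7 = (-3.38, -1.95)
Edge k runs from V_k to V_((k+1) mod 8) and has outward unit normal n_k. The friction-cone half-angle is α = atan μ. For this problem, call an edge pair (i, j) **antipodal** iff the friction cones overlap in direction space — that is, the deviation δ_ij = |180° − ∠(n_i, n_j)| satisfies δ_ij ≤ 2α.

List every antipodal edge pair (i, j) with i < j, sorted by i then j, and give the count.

count = 9; pairs: (0,3), (0,4), (1,4), (1,5), (1,6), (2,5), (2,6), (2,7), (3,7)

α = atan 0.55 = 28.81°;  2α = 57.62°
n_0 = (-0.0300, -0.9996)
n_1 = (+0.8436, -0.5370)
n_2 = (+0.9293, +0.3694)
n_3 = (+0.2950, +0.9555)
n_4 = (-0.4472, +0.8944)
n_5 = (-0.8645, +0.5026)
n_6 = (-0.9906, -0.1365)
n_7 = (-0.7049, -0.7093)
  (0,1): δ = 120.76°  ·
  (0,2): δ = 66.60°  ·
  (0,3): δ = 15.44°  ✓
  (0,4): δ = 28.28°  ✓
  (0,5): δ = 61.55°  ·
  (0,6): δ = 99.56°  ·
  (0,7): δ = 136.89°  ·
  (1,2): δ = 125.84°  ·
  (1,3): δ = 74.68°  ·
  (1,4): δ = 30.95°  ✓
  (1,5): δ = 2.31°  ✓
  (1,6): δ = 40.33°  ✓
  (1,7): δ = 77.66°  ·
  (2,3): δ = 128.84°  ·
  (2,4): δ = 85.11°  ·
  (2,5): δ = 51.85°  ✓
  (2,6): δ = 13.83°  ✓
  (2,7): δ = 23.50°  ✓
  (3,4): δ = 136.28°  ·
  (3,5): δ = 103.01°  ·
  (3,6): δ = 64.99°  ·
  (3,7): δ = 27.67°  ✓
  (4,5): δ = 146.73°  ·
  (4,6): δ = 108.72°  ·
  (4,7): δ = 71.39°  ·
  (5,6): δ = 141.98°  ·
  (5,7): δ = 104.66°  ·
  (6,7): δ = 142.67°  ·
antipodal pairs: 9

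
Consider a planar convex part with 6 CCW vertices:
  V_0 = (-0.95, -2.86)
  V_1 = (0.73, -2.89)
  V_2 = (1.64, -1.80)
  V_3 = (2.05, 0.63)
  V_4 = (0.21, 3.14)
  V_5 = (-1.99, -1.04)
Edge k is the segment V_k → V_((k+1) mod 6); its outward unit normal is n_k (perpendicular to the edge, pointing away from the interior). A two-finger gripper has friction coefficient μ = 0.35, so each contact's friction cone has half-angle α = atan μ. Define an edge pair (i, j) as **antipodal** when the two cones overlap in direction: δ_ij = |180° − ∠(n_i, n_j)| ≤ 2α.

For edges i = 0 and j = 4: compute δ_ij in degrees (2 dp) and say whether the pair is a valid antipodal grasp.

α = atan 0.35 = 19.29°;  2α = 38.58°
edge 0: e_0 = (+1.68, -0.03);  n_0 = (-0.0179, -0.9998)
edge 4: e_4 = (-2.20, -4.18);  n_4 = (-0.8849, +0.4657)
∠(n_0, n_4) = 116.74°
δ = |180° − 116.74°| = 63.26°
63.26° > 2α = 38.58°  →  invalid

δ = 63.26°, invalid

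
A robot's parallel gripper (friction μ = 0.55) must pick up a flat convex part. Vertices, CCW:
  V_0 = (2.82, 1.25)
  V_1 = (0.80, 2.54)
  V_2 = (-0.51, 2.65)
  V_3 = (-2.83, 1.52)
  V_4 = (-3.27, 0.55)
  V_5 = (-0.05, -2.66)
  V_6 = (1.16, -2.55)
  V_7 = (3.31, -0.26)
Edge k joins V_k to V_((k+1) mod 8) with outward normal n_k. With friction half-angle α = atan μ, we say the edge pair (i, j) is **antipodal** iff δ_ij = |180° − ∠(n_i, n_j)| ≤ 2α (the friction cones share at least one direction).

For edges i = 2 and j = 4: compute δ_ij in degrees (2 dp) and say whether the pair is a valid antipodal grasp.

α = atan 0.55 = 28.81°;  2α = 57.62°
edge 2: e_2 = (-2.32, -1.13);  n_2 = (-0.4379, +0.8990)
edge 4: e_4 = (+3.22, -3.21);  n_4 = (-0.7060, -0.7082)
∠(n_2, n_4) = 109.12°
δ = |180° − 109.12°| = 70.88°
70.88° > 2α = 57.62°  →  invalid

δ = 70.88°, invalid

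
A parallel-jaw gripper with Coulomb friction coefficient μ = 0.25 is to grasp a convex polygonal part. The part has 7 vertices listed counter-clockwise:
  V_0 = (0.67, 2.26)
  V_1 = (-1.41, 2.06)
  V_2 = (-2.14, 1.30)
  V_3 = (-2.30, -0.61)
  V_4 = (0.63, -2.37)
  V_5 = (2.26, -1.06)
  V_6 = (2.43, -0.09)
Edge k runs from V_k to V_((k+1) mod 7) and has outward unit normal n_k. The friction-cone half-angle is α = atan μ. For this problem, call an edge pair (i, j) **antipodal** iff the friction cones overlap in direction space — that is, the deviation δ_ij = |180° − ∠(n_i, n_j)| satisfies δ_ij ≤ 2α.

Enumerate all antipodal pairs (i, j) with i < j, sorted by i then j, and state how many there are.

count = 3; pairs: (1,4), (2,5), (3,6)

α = atan 0.25 = 14.04°;  2α = 28.07°
n_0 = (-0.0957, +0.9954)
n_1 = (-0.7212, +0.6927)
n_2 = (-0.9965, +0.0835)
n_3 = (-0.5149, -0.8572)
n_4 = (+0.6264, -0.7795)
n_5 = (+0.9850, -0.1726)
n_6 = (+0.8004, +0.5995)
  (0,1): δ = 139.34°  ·
  (0,2): δ = 100.28°  ·
  (0,3): δ = 36.48°  ·
  (0,4): δ = 33.30°  ·
  (0,5): δ = 74.57°  ·
  (0,6): δ = 121.34°  ·
  (1,2): δ = 140.94°  ·
  (1,3): δ = 77.15°  ·
  (1,4): δ = 7.37°  ✓
  (1,5): δ = 33.91°  ·
  (1,6): δ = 80.68°  ·
  (2,3): δ = 116.20°  ·
  (2,4): δ = 46.42°  ·
  (2,5): δ = 5.15°  ✓
  (2,6): δ = 41.62°  ·
  (3,4): δ = 110.22°  ·
  (3,5): δ = 68.95°  ·
  (3,6): δ = 22.18°  ✓
  (4,5): δ = 138.73°  ·
  (4,6): δ = 91.96°  ·
  (5,6): δ = 133.23°  ·
antipodal pairs: 3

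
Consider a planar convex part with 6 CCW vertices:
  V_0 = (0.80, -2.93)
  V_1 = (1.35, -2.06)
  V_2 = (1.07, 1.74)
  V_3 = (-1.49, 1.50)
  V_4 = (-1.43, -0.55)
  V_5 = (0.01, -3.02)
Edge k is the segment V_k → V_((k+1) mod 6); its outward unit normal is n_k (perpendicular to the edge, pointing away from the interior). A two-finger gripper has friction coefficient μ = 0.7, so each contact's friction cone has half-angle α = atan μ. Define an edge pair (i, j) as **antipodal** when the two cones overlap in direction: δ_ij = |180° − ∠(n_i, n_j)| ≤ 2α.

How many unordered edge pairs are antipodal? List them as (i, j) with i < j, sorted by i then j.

α = atan 0.7 = 34.99°;  2α = 69.98°
n_0 = (+0.8453, -0.5344)
n_1 = (+0.9973, +0.0735)
n_2 = (-0.0933, +0.9956)
n_3 = (-0.9996, -0.0293)
n_4 = (-0.8639, -0.5037)
n_5 = (+0.1132, -0.9936)
  (0,1): δ = 143.49°  ·
  (0,2): δ = 52.34°  ✓
  (0,3): δ = 33.98°  ✓
  (0,4): δ = 62.54°  ✓
  (0,5): δ = 128.80°  ·
  (1,2): δ = 88.86°  ·
  (1,3): δ = 2.54°  ✓
  (1,4): δ = 26.03°  ✓
  (1,5): δ = 92.29°  ·
  (2,3): δ = 93.68°  ·
  (2,4): δ = 65.11°  ✓
  (2,5): δ = 1.14°  ✓
  (3,4): δ = 151.43°  ·
  (3,5): δ = 85.18°  ·
  (4,5): δ = 113.74°  ·
antipodal pairs: 7

count = 7; pairs: (0,2), (0,3), (0,4), (1,3), (1,4), (2,4), (2,5)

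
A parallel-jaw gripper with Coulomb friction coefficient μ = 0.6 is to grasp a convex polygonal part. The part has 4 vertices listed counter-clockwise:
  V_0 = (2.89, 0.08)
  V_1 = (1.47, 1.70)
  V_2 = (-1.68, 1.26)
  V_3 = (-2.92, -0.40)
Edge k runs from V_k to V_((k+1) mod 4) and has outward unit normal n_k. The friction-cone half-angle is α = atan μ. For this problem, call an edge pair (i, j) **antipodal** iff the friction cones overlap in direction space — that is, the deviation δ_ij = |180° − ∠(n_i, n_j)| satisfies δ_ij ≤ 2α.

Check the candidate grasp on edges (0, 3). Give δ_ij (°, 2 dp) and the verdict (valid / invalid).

α = atan 0.6 = 30.96°;  2α = 61.93°
edge 0: e_0 = (-1.42, +1.62);  n_0 = (+0.7520, +0.6592)
edge 3: e_3 = (+5.81, +0.48);  n_3 = (+0.0823, -0.9966)
∠(n_0, n_3) = 126.51°
δ = |180° − 126.51°| = 53.49°
53.49° ≤ 2α = 61.93°  →  valid

δ = 53.49°, valid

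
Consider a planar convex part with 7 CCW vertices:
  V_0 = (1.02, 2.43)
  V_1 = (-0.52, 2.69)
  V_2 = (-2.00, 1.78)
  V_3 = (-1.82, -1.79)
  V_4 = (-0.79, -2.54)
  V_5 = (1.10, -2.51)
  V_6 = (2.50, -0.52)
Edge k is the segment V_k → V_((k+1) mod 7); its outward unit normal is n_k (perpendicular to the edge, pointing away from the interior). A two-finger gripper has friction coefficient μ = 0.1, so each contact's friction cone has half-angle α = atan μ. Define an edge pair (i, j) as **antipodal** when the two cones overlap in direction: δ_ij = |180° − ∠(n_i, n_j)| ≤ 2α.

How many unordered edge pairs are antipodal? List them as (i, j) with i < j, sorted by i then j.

count = 1; pairs: (0,4)

α = atan 0.1 = 5.71°;  2α = 11.42°
n_0 = (+0.1665, +0.9860)
n_1 = (-0.5238, +0.8519)
n_2 = (-0.9987, -0.0504)
n_3 = (-0.5886, -0.8084)
n_4 = (+0.0159, -0.9999)
n_5 = (+0.8179, -0.5754)
n_6 = (+0.8938, +0.4484)
  (0,1): δ = 138.83°  ·
  (0,2): δ = 77.53°  ·
  (0,3): δ = 26.48°  ·
  (0,4): δ = 10.49°  ✓
  (0,5): δ = 64.46°  ·
  (0,6): δ = 126.23°  ·
  (1,2): δ = 118.70°  ·
  (1,3): δ = 67.65°  ·
  (1,4): δ = 30.68°  ·
  (1,5): δ = 23.29°  ·
  (1,6): δ = 85.06°  ·
  (2,3): δ = 128.95°  ·
  (2,4): δ = 91.98°  ·
  (2,5): δ = 38.01°  ·
  (2,6): δ = 23.76°  ·
  (3,4): δ = 143.03°  ·
  (3,5): δ = 89.07°  ·
  (3,6): δ = 27.30°  ·
  (4,5): δ = 126.04°  ·
  (4,6): δ = 64.27°  ·
  (5,6): δ = 118.23°  ·
antipodal pairs: 1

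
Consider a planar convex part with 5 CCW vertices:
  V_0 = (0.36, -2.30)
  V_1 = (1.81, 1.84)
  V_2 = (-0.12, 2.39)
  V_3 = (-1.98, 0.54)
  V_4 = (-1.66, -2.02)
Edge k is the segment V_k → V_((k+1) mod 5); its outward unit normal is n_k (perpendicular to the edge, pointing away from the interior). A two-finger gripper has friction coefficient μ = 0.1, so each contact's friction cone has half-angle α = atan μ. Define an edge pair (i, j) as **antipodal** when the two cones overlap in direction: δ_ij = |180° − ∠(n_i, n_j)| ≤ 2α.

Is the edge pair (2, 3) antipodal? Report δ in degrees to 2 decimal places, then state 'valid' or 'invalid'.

α = atan 0.1 = 5.71°;  2α = 11.42°
edge 2: e_2 = (-1.86, -1.85);  n_2 = (-0.7052, +0.7090)
edge 3: e_3 = (+0.32, -2.56);  n_3 = (-0.9923, -0.1240)
∠(n_2, n_3) = 52.28°
δ = |180° − 52.28°| = 127.72°
127.72° > 2α = 11.42°  →  invalid

δ = 127.72°, invalid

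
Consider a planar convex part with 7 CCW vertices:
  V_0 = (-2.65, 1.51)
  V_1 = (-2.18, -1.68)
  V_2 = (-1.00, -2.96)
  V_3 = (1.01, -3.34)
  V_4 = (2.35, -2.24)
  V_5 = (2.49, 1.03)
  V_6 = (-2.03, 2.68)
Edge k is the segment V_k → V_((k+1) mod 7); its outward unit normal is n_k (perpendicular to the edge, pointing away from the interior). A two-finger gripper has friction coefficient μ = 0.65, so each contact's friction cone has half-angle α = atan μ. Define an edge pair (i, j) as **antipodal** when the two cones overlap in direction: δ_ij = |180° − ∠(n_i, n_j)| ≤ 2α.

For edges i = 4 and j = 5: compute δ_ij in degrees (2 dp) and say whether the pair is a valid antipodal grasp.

α = atan 0.65 = 33.02°;  2α = 66.05°
edge 4: e_4 = (+0.14, +3.27);  n_4 = (+0.9991, -0.0428)
edge 5: e_5 = (-4.52, +1.65);  n_5 = (+0.3429, +0.9394)
∠(n_4, n_5) = 72.40°
δ = |180° − 72.40°| = 107.60°
107.60° > 2α = 66.05°  →  invalid

δ = 107.60°, invalid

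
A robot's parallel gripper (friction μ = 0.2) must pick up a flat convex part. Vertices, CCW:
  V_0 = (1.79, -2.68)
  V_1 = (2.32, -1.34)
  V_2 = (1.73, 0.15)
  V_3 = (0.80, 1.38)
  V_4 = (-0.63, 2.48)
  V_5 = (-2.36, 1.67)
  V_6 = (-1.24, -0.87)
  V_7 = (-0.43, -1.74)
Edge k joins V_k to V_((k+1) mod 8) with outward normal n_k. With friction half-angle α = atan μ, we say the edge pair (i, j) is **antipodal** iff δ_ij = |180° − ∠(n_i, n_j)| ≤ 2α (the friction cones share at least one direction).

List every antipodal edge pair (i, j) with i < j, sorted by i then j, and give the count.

α = atan 0.2 = 11.31°;  2α = 22.62°
n_0 = (+0.9299, -0.3678)
n_1 = (+0.9298, +0.3682)
n_2 = (+0.7977, +0.6031)
n_3 = (+0.6097, +0.7926)
n_4 = (-0.4240, +0.9056)
n_5 = (-0.9150, -0.4035)
n_6 = (-0.7319, -0.6814)
n_7 = (-0.3899, -0.9209)
  (0,1): δ = 136.82°  ·
  (0,2): δ = 121.33°  ·
  (0,3): δ = 105.99°  ·
  (0,4): δ = 43.33°  ·
  (0,5): δ = 45.37°  ·
  (0,6): δ = 64.53°  ·
  (0,7): δ = 88.63°  ·
  (1,2): δ = 164.51°  ·
  (1,3): δ = 149.17°  ·
  (1,4): δ = 86.51°  ·
  (1,5): δ = 2.19°  ✓
  (1,6): δ = 21.35°  ✓
  (1,7): δ = 45.45°  ·
  (2,3): δ = 164.66°  ·
  (2,4): δ = 102.00°  ·
  (2,5): δ = 13.30°  ✓
  (2,6): δ = 5.86°  ✓
  (2,7): δ = 29.96°  ·
  (3,4): δ = 117.34°  ·
  (3,5): δ = 28.64°  ·
  (3,6): δ = 9.48°  ✓
  (3,7): δ = 14.62°  ✓
  (4,5): δ = 91.29°  ·
  (4,6): δ = 72.13°  ·
  (4,7): δ = 48.04°  ·
  (5,6): δ = 160.84°  ·
  (5,7): δ = 136.74°  ·
  (6,7): δ = 155.90°  ·
antipodal pairs: 6

count = 6; pairs: (1,5), (1,6), (2,5), (2,6), (3,6), (3,7)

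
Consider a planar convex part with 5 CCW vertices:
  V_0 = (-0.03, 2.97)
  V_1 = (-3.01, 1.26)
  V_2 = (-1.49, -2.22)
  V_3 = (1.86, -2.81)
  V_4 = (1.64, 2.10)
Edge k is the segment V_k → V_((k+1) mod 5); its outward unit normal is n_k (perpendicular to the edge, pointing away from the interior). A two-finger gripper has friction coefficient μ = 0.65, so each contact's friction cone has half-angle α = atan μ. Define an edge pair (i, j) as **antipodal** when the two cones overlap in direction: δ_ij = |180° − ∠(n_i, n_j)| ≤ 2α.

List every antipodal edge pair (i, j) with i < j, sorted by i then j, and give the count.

count = 5; pairs: (0,2), (0,3), (1,3), (1,4), (2,4)

α = atan 0.65 = 33.02°;  2α = 66.05°
n_0 = (-0.4977, +0.8673)
n_1 = (-0.9164, -0.4003)
n_2 = (-0.1734, -0.9848)
n_3 = (+0.9990, +0.0448)
n_4 = (+0.4620, +0.8869)
  (0,1): δ = 96.25°  ·
  (0,2): δ = 39.84°  ✓
  (0,3): δ = 62.72°  ✓
  (0,4): δ = 122.63°  ·
  (1,2): δ = 123.58°  ·
  (1,3): δ = 21.03°  ✓
  (1,4): δ = 38.89°  ✓
  (2,3): δ = 77.45°  ·
  (2,4): δ = 17.53°  ✓
  (3,4): δ = 120.08°  ·
antipodal pairs: 5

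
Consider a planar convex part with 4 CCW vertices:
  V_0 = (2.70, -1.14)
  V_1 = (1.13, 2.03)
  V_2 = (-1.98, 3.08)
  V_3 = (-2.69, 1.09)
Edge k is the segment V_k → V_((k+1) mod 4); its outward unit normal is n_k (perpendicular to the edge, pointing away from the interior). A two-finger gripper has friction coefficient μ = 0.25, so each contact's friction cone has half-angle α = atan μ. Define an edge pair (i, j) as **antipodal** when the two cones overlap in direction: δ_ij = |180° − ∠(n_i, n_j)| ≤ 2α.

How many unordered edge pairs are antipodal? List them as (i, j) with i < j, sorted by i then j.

α = atan 0.25 = 14.04°;  2α = 28.07°
n_0 = (+0.8961, +0.4438)
n_1 = (+0.3199, +0.9475)
n_2 = (-0.9418, +0.3360)
n_3 = (-0.3823, -0.9240)
  (0,1): δ = 135.00°  ·
  (0,2): δ = 45.98°  ·
  (0,3): δ = 41.18°  ·
  (1,2): δ = 90.98°  ·
  (1,3): δ = 3.82°  ✓
  (2,3): δ = 92.84°  ·
antipodal pairs: 1

count = 1; pairs: (1,3)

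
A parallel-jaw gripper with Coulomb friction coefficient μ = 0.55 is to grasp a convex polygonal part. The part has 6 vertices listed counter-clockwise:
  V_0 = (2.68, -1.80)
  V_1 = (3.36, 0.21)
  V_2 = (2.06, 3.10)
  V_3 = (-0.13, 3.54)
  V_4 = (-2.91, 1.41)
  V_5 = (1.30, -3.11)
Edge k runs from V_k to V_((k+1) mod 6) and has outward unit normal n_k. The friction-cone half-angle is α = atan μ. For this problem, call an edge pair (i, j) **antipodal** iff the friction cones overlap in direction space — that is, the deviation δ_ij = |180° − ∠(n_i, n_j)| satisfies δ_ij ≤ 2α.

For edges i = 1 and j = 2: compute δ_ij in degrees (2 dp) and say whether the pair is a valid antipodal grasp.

α = atan 0.55 = 28.81°;  2α = 57.62°
edge 1: e_1 = (-1.30, +2.89);  n_1 = (+0.9120, +0.4102)
edge 2: e_2 = (-2.19, +0.44);  n_2 = (+0.1970, +0.9804)
∠(n_1, n_2) = 54.42°
δ = |180° − 54.42°| = 125.58°
125.58° > 2α = 57.62°  →  invalid

δ = 125.58°, invalid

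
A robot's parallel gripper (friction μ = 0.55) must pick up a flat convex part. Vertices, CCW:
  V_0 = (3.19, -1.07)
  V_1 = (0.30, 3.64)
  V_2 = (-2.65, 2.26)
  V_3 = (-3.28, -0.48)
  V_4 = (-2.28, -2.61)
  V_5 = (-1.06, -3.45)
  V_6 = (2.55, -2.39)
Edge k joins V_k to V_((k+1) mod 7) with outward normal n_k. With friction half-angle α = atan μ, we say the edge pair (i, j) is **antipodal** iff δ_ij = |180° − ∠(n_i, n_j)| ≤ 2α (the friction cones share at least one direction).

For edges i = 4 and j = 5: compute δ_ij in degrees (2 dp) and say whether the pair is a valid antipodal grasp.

δ = 129.09°, invalid

α = atan 0.55 = 28.81°;  2α = 57.62°
edge 4: e_4 = (+1.22, -0.84);  n_4 = (-0.5671, -0.8236)
edge 5: e_5 = (+3.61, +1.06);  n_5 = (+0.2817, -0.9595)
∠(n_4, n_5) = 50.91°
δ = |180° − 50.91°| = 129.09°
129.09° > 2α = 57.62°  →  invalid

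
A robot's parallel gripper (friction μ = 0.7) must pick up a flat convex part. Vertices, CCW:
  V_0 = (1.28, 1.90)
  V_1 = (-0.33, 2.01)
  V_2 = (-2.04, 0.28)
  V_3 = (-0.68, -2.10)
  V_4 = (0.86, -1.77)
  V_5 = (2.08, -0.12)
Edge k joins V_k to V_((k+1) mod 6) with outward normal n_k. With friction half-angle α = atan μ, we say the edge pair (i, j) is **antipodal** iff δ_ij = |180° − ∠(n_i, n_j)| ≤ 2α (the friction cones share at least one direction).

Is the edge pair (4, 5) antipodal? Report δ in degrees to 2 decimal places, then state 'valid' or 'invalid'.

α = atan 0.7 = 34.99°;  2α = 69.98°
edge 4: e_4 = (+1.22, +1.65);  n_4 = (+0.8041, -0.5945)
edge 5: e_5 = (-0.80, +2.02);  n_5 = (+0.9297, +0.3682)
∠(n_4, n_5) = 58.08°
δ = |180° − 58.08°| = 121.92°
121.92° > 2α = 69.98°  →  invalid

δ = 121.92°, invalid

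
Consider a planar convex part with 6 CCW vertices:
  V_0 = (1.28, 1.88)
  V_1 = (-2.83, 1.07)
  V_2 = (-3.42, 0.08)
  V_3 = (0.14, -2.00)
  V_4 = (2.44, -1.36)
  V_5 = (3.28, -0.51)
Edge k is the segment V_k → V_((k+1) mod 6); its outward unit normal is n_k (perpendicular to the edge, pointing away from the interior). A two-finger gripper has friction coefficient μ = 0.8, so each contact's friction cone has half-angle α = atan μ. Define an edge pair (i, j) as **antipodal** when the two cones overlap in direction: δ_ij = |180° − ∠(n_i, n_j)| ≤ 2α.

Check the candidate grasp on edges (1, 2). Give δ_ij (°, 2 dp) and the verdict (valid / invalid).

α = atan 0.8 = 38.66°;  2α = 77.32°
edge 1: e_1 = (-0.59, -0.99);  n_1 = (-0.8590, +0.5119)
edge 2: e_2 = (+3.56, -2.08);  n_2 = (-0.5045, -0.8634)
∠(n_1, n_2) = 90.50°
δ = |180° − 90.50°| = 89.50°
89.50° > 2α = 77.32°  →  invalid

δ = 89.50°, invalid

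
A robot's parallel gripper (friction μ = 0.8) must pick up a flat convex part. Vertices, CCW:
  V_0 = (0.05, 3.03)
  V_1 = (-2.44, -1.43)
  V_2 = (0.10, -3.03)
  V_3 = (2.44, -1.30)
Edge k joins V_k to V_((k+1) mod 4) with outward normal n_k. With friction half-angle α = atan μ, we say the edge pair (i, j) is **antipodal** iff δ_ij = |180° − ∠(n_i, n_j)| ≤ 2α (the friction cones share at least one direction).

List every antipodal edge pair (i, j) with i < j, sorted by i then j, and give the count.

α = atan 0.8 = 38.66°;  2α = 77.32°
n_0 = (-0.8731, +0.4875)
n_1 = (-0.5330, -0.8461)
n_2 = (+0.5945, -0.8041)
n_3 = (+0.8755, +0.4832)
  (0,1): δ = 93.03°  ·
  (0,2): δ = 24.35°  ✓
  (0,3): δ = 58.07°  ✓
  (1,2): δ = 111.32°  ·
  (1,3): δ = 28.90°  ✓
  (2,3): δ = 97.58°  ·
antipodal pairs: 3

count = 3; pairs: (0,2), (0,3), (1,3)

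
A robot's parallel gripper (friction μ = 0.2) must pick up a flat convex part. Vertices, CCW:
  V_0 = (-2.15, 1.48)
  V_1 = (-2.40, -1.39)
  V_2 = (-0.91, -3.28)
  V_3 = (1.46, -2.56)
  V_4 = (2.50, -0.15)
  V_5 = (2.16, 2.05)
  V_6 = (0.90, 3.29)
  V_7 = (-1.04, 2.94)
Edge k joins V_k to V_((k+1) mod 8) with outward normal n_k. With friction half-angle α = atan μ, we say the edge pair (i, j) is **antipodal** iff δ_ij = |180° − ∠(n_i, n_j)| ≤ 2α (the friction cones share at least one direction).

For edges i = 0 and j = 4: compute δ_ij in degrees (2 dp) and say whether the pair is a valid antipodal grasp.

δ = 13.76°, valid

α = atan 0.2 = 11.31°;  2α = 22.62°
edge 0: e_0 = (-0.25, -2.87);  n_0 = (-0.9962, +0.0868)
edge 4: e_4 = (-0.34, +2.20);  n_4 = (+0.9883, +0.1527)
∠(n_0, n_4) = 166.24°
δ = |180° − 166.24°| = 13.76°
13.76° ≤ 2α = 22.62°  →  valid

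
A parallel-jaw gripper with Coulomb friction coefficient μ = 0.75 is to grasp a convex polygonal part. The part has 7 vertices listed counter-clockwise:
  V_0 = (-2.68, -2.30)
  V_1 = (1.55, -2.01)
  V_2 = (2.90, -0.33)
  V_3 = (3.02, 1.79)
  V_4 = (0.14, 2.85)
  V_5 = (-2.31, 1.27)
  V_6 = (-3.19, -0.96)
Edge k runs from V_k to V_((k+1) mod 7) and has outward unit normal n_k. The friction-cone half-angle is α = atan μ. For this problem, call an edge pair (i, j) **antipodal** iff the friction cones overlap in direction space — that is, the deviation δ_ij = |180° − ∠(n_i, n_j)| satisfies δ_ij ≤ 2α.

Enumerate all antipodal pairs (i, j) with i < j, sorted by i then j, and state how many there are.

α = atan 0.75 = 36.87°;  2α = 73.74°
n_0 = (+0.0684, -0.9977)
n_1 = (+0.7795, -0.6264)
n_2 = (+0.9984, -0.0565)
n_3 = (+0.3454, +0.9385)
n_4 = (-0.5420, +0.8404)
n_5 = (-0.9302, +0.3671)
n_6 = (-0.9346, -0.3557)
  (0,1): δ = 132.71°  ·
  (0,2): δ = 97.16°  ·
  (0,3): δ = 24.13°  ✓
  (0,4): δ = 28.90°  ✓
  (0,5): δ = 64.54°  ✓
  (0,6): δ = 106.91°  ·
  (1,2): δ = 144.46°  ·
  (1,3): δ = 71.42°  ✓
  (1,4): δ = 18.40°  ✓
  (1,5): δ = 17.25°  ✓
  (1,6): δ = 59.62°  ✓
  (2,3): δ = 106.97°  ·
  (2,4): δ = 53.94°  ✓
  (2,5): δ = 18.30°  ✓
  (2,6): δ = 24.08°  ✓
  (3,4): δ = 126.98°  ·
  (3,5): δ = 91.33°  ·
  (3,6): δ = 48.96°  ✓
  (4,5): δ = 144.35°  ·
  (4,6): δ = 101.98°  ·
  (5,6): δ = 137.63°  ·
antipodal pairs: 11

count = 11; pairs: (0,3), (0,4), (0,5), (1,3), (1,4), (1,5), (1,6), (2,4), (2,5), (2,6), (3,6)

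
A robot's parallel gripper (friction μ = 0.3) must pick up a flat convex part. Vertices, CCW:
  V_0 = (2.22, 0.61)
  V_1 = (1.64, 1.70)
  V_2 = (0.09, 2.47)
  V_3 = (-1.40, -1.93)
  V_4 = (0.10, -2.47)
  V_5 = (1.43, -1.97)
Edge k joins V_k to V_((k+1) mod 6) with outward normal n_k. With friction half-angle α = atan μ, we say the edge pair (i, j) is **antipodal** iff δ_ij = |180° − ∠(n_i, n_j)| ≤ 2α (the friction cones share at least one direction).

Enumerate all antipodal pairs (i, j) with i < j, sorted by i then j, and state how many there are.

count = 2; pairs: (1,3), (2,5)

α = atan 0.3 = 16.70°;  2α = 33.40°
n_0 = (+0.8828, +0.4697)
n_1 = (+0.4449, +0.8956)
n_2 = (-0.9472, +0.3207)
n_3 = (-0.3387, -0.9409)
n_4 = (+0.3519, -0.9360)
n_5 = (+0.9562, -0.2928)
  (0,1): δ = 144.43°  ·
  (0,2): δ = 46.73°  ·
  (0,3): δ = 42.18°  ·
  (0,4): δ = 82.59°  ·
  (0,5): δ = 134.96°  ·
  (1,2): δ = 82.29°  ·
  (1,3): δ = 6.62°  ✓
  (1,4): δ = 47.02°  ·
  (1,5): δ = 99.39°  ·
  (2,3): δ = 91.09°  ·
  (2,4): δ = 50.69°  ·
  (2,5): δ = 1.68°  ✓
  (3,4): δ = 139.60°  ·
  (3,5): δ = 87.23°  ·
  (4,5): δ = 127.63°  ·
antipodal pairs: 2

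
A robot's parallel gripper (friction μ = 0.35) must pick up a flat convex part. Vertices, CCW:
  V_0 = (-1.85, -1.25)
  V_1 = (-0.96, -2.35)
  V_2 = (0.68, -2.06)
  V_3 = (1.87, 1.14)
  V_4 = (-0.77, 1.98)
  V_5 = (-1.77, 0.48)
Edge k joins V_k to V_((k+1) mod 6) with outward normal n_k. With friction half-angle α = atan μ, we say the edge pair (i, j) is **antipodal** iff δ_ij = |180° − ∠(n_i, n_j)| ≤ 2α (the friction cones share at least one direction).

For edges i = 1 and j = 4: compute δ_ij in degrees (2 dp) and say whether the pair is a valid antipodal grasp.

α = atan 0.35 = 19.29°;  2α = 38.58°
edge 1: e_1 = (+1.64, +0.29);  n_1 = (+0.1741, -0.9847)
edge 4: e_4 = (-1.00, -1.50);  n_4 = (-0.8321, +0.5547)
∠(n_1, n_4) = 133.72°
δ = |180° − 133.72°| = 46.28°
46.28° > 2α = 38.58°  →  invalid

δ = 46.28°, invalid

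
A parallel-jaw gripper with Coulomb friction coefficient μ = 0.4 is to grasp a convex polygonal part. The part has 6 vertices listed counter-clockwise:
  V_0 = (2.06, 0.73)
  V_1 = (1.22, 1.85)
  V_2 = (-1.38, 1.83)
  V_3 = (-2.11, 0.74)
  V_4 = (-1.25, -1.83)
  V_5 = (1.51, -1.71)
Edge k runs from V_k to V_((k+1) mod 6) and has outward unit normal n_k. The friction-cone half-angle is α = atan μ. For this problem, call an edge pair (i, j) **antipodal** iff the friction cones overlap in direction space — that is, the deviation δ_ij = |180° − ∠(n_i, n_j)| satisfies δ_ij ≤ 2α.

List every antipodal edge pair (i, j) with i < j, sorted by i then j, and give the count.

α = atan 0.4 = 21.80°;  2α = 43.60°
n_0 = (+0.8000, +0.6000)
n_1 = (-0.0077, +1.0000)
n_2 = (-0.8309, +0.5565)
n_3 = (-0.9483, -0.3173)
n_4 = (+0.0434, -0.9991)
n_5 = (+0.9755, -0.2199)
  (0,1): δ = 126.43°  ·
  (0,2): δ = 70.68°  ·
  (0,3): δ = 18.37°  ✓
  (0,4): δ = 55.62°  ·
  (0,5): δ = 130.43°  ·
  (1,2): δ = 124.25°  ·
  (1,3): δ = 71.94°  ·
  (1,4): δ = 2.05°  ✓
  (1,5): δ = 76.86°  ·
  (2,3): δ = 127.69°  ·
  (2,4): δ = 53.70°  ·
  (2,5): δ = 21.11°  ✓
  (3,4): δ = 106.01°  ·
  (3,5): δ = 31.20°  ✓
  (4,5): δ = 105.19°  ·
antipodal pairs: 4

count = 4; pairs: (0,3), (1,4), (2,5), (3,5)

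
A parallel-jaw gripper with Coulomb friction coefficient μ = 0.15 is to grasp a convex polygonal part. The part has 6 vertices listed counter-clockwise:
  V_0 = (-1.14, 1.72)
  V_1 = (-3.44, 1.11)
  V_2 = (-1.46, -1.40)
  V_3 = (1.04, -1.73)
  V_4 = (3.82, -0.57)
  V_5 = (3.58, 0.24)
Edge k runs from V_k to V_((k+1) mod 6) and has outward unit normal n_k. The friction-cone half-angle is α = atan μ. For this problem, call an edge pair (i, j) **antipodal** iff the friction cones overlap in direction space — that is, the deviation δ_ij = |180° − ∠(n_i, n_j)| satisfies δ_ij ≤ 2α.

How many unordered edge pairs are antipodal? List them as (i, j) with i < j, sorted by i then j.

count = 2; pairs: (0,3), (2,5)

α = atan 0.15 = 8.53°;  2α = 17.06°
n_0 = (-0.2564, +0.9666)
n_1 = (-0.7851, -0.6193)
n_2 = (-0.1309, -0.9914)
n_3 = (+0.3851, -0.9229)
n_4 = (+0.9588, +0.2841)
n_5 = (+0.2992, +0.9542)
  (0,1): δ = 66.59°  ·
  (0,2): δ = 22.37°  ·
  (0,3): δ = 7.80°  ✓
  (0,4): δ = 91.65°  ·
  (0,5): δ = 147.74°  ·
  (1,2): δ = 135.79°  ·
  (1,3): δ = 105.62°  ·
  (1,4): δ = 21.76°  ·
  (1,5): δ = 34.32°  ·
  (2,3): δ = 149.83°  ·
  (2,4): δ = 65.98°  ·
  (2,5): δ = 9.89°  ✓
  (3,4): δ = 96.14°  ·
  (3,5): δ = 40.06°  ·
  (4,5): δ = 123.91°  ·
antipodal pairs: 2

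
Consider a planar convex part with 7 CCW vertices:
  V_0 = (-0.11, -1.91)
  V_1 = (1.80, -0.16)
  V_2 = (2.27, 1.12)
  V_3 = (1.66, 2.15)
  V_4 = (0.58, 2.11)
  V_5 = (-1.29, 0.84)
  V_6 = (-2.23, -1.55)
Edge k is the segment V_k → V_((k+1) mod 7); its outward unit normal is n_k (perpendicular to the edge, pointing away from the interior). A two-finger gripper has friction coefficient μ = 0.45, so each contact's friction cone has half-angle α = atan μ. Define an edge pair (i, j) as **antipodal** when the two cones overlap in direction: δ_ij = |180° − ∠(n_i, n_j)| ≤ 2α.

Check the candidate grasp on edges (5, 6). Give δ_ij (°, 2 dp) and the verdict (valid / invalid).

δ = 78.17°, invalid

α = atan 0.45 = 24.23°;  2α = 48.46°
edge 5: e_5 = (-0.94, -2.39);  n_5 = (-0.9306, +0.3660)
edge 6: e_6 = (+2.12, -0.36);  n_6 = (-0.1674, -0.9859)
∠(n_5, n_6) = 101.83°
δ = |180° − 101.83°| = 78.17°
78.17° > 2α = 48.46°  →  invalid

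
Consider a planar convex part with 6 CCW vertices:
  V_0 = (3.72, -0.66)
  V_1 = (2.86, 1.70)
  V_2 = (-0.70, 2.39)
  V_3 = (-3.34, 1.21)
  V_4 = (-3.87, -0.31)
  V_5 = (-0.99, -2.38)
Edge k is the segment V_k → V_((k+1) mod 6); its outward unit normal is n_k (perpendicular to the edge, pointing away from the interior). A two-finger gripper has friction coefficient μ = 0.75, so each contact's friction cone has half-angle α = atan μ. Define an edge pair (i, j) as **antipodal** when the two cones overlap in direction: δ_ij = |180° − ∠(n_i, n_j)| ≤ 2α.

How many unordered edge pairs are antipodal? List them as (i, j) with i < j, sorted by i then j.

α = atan 0.75 = 36.87°;  2α = 73.74°
n_0 = (+0.9396, +0.3424)
n_1 = (+0.1903, +0.9817)
n_2 = (-0.4081, +0.9130)
n_3 = (-0.9442, +0.3292)
n_4 = (-0.5836, -0.8120)
n_5 = (+0.3430, -0.9393)
  (0,1): δ = 120.99°  ·
  (0,2): δ = 85.94°  ·
  (0,3): δ = 39.24°  ✓
  (0,4): δ = 34.27°  ✓
  (0,5): δ = 90.04°  ·
  (1,2): δ = 144.95°  ·
  (1,3): δ = 98.25°  ·
  (1,4): δ = 24.74°  ✓
  (1,5): δ = 31.03°  ✓
  (2,3): δ = 133.31°  ·
  (2,4): δ = 59.79°  ✓
  (2,5): δ = 4.02°  ✓
  (3,4): δ = 106.48°  ·
  (3,5): δ = 50.72°  ✓
  (4,5): δ = 124.23°  ·
antipodal pairs: 7

count = 7; pairs: (0,3), (0,4), (1,4), (1,5), (2,4), (2,5), (3,5)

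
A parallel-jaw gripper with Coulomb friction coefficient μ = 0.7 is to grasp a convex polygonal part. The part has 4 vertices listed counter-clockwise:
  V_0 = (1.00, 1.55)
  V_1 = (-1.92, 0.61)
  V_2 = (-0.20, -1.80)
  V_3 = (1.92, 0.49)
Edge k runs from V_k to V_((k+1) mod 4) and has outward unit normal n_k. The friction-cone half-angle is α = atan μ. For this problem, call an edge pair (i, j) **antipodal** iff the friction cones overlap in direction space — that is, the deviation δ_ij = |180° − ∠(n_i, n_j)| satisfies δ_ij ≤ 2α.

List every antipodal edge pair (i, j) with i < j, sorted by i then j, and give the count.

count = 2; pairs: (0,2), (1,3)

α = atan 0.7 = 34.99°;  2α = 69.98°
n_0 = (-0.3064, +0.9519)
n_1 = (-0.8140, -0.5809)
n_2 = (+0.7338, -0.6793)
n_3 = (+0.7552, +0.6555)
  (0,1): δ = 72.33°  ·
  (0,2): δ = 29.36°  ✓
  (0,3): δ = 113.11°  ·
  (1,2): δ = 78.31°  ·
  (1,3): δ = 5.44°  ✓
  (2,3): δ = 96.25°  ·
antipodal pairs: 2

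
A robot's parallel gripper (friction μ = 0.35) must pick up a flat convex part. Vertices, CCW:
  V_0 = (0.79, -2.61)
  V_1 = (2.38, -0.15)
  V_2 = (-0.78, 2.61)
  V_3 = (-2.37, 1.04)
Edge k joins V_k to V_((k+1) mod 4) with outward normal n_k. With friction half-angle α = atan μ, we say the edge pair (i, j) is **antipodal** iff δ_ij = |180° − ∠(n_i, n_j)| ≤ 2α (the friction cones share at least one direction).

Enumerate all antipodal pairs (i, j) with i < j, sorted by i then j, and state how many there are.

count = 2; pairs: (0,2), (1,3)

α = atan 0.35 = 19.29°;  2α = 38.58°
n_0 = (+0.8398, -0.5428)
n_1 = (+0.6578, +0.7532)
n_2 = (-0.7026, +0.7116)
n_3 = (-0.7560, -0.6545)
  (0,1): δ = 98.26°  ·
  (0,2): δ = 12.49°  ✓
  (0,3): δ = 73.76°  ·
  (1,2): δ = 94.23°  ·
  (1,3): δ = 7.98°  ✓
  (2,3): δ = 93.75°  ·
antipodal pairs: 2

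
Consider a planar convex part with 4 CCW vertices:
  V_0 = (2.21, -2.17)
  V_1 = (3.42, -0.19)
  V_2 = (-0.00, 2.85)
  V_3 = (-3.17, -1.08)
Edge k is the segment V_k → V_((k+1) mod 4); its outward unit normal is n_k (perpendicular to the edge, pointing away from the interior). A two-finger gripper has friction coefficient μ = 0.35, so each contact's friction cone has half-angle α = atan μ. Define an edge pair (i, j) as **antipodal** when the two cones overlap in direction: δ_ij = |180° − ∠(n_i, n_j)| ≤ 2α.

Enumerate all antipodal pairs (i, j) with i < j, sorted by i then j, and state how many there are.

count = 2; pairs: (0,2), (1,3)

α = atan 0.35 = 19.29°;  2α = 38.58°
n_0 = (+0.8533, -0.5215)
n_1 = (+0.6644, +0.7474)
n_2 = (-0.7784, +0.6278)
n_3 = (-0.1986, -0.9801)
  (0,1): δ = 100.20°  ·
  (0,2): δ = 7.46°  ✓
  (0,3): δ = 109.98°  ·
  (1,2): δ = 87.26°  ·
  (1,3): δ = 30.18°  ✓
  (2,3): δ = 62.56°  ·
antipodal pairs: 2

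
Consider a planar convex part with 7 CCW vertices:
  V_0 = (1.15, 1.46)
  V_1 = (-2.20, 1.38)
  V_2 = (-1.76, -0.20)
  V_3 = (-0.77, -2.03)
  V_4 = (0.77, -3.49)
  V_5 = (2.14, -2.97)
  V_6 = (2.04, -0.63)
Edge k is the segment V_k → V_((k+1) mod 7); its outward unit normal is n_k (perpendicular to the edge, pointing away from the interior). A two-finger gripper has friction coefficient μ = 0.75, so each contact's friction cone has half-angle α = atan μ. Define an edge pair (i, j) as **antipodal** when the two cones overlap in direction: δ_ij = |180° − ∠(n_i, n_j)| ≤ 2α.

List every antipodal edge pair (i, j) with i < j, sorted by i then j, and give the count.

count = 9; pairs: (0,2), (0,3), (0,4), (1,5), (1,6), (2,5), (2,6), (3,5), (3,6)

α = atan 0.75 = 36.87°;  2α = 73.74°
n_0 = (-0.0239, +0.9997)
n_1 = (-0.9633, -0.2683)
n_2 = (-0.8795, -0.4758)
n_3 = (-0.6880, -0.7257)
n_4 = (+0.3549, -0.9349)
n_5 = (+0.9991, +0.0427)
n_6 = (+0.9201, +0.3918)
  (0,1): δ = 75.81°  ·
  (0,2): δ = 62.96°  ✓
  (0,3): δ = 44.84°  ✓
  (0,4): δ = 19.42°  ✓
  (0,5): δ = 91.08°  ·
  (0,6): δ = 111.70°  ·
  (1,2): δ = 167.15°  ·
  (1,3): δ = 149.03°  ·
  (1,4): δ = 84.78°  ·
  (1,5): δ = 13.11°  ✓
  (1,6): δ = 7.50°  ✓
  (2,3): δ = 161.89°  ·
  (2,4): δ = 97.63°  ·
  (2,5): δ = 25.97°  ✓
  (2,6): δ = 5.35°  ✓
  (3,4): δ = 115.74°  ·
  (3,5): δ = 44.08°  ✓
  (3,6): δ = 23.46°  ✓
  (4,5): δ = 108.34°  ·
  (4,6): δ = 87.72°  ·
  (5,6): δ = 159.38°  ·
antipodal pairs: 9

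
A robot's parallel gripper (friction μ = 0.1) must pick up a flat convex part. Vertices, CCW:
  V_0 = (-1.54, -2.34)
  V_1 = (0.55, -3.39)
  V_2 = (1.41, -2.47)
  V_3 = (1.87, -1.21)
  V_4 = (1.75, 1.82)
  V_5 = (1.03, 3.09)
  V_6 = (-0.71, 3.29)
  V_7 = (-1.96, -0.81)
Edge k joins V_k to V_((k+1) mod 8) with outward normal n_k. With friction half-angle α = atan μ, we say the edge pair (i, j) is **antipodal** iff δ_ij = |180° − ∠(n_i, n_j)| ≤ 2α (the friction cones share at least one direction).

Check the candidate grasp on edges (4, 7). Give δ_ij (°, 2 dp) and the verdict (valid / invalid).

δ = 14.20°, invalid

α = atan 0.1 = 5.71°;  2α = 11.42°
edge 4: e_4 = (-0.72, +1.27);  n_4 = (+0.8699, +0.4932)
edge 7: e_7 = (+0.42, -1.53);  n_7 = (-0.9643, -0.2647)
∠(n_4, n_7) = 165.80°
δ = |180° − 165.80°| = 14.20°
14.20° > 2α = 11.42°  →  invalid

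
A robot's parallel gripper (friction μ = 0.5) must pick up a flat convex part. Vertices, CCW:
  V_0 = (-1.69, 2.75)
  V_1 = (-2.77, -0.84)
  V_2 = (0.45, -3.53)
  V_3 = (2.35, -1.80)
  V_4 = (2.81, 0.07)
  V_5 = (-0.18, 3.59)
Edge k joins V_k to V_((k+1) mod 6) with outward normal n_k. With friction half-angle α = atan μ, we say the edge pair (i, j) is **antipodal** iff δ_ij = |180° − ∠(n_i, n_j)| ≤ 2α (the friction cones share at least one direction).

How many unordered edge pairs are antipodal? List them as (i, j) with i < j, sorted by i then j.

count = 5; pairs: (0,2), (0,3), (1,4), (2,5), (3,5)

α = atan 0.5 = 26.57°;  2α = 53.13°
n_0 = (-0.9576, +0.2881)
n_1 = (-0.6411, -0.7674)
n_2 = (+0.6733, -0.7394)
n_3 = (+0.9711, -0.2389)
n_4 = (+0.7622, +0.6474)
n_5 = (-0.4861, +0.8739)
  (0,1): δ = 113.13°  ·
  (0,2): δ = 30.94°  ✓
  (0,3): δ = 2.92°  ✓
  (0,4): δ = 57.09°  ·
  (0,5): δ = 135.83°  ·
  (1,2): δ = 97.81°  ·
  (1,3): δ = 63.94°  ·
  (1,4): δ = 9.78°  ✓
  (1,5): δ = 68.96°  ·
  (2,3): δ = 146.14°  ·
  (2,4): δ = 91.97°  ·
  (2,5): δ = 13.23°  ✓
  (3,4): δ = 125.83°  ·
  (3,5): δ = 47.09°  ✓
  (4,5): δ = 101.26°  ·
antipodal pairs: 5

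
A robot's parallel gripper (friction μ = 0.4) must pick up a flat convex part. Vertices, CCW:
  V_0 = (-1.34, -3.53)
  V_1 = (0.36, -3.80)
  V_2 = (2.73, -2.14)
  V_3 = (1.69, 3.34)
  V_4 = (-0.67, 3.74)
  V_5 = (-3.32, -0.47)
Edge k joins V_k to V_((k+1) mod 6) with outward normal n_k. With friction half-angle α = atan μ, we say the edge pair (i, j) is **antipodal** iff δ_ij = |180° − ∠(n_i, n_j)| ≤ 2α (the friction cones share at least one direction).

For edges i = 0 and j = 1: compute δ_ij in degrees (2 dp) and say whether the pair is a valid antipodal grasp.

α = atan 0.4 = 21.80°;  2α = 43.60°
edge 0: e_0 = (+1.70, -0.27);  n_0 = (-0.1569, -0.9876)
edge 1: e_1 = (+2.37, +1.66);  n_1 = (+0.5737, -0.8191)
∠(n_0, n_1) = 44.03°
δ = |180° − 44.03°| = 135.97°
135.97° > 2α = 43.60°  →  invalid

δ = 135.97°, invalid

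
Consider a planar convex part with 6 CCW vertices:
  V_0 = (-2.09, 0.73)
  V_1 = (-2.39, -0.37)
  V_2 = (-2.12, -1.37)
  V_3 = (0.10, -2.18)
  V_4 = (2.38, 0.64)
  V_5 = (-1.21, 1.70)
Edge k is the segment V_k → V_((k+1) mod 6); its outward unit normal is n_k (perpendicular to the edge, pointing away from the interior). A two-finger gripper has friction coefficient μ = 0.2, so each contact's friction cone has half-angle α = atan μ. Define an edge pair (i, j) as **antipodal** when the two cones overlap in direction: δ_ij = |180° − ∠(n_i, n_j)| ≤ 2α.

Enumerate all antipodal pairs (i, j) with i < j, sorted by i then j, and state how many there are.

count = 2; pairs: (2,4), (3,5)

α = atan 0.2 = 11.31°;  2α = 22.62°
n_0 = (-0.9648, +0.2631)
n_1 = (-0.9654, -0.2607)
n_2 = (-0.3428, -0.9394)
n_3 = (+0.7776, -0.6287)
n_4 = (+0.2832, +0.9591)
n_5 = (-0.7406, +0.6719)
  (0,1): δ = 149.64°  ·
  (0,2): δ = 94.79°  ·
  (0,3): δ = 23.70°  ·
  (0,4): δ = 88.81°  ·
  (0,5): δ = 153.04°  ·
  (1,2): δ = 125.15°  ·
  (1,3): δ = 54.07°  ·
  (1,4): δ = 58.44°  ·
  (1,5): δ = 122.68°  ·
  (2,3): δ = 108.91°  ·
  (2,4): δ = 3.60°  ✓
  (2,5): δ = 67.83°  ·
  (3,4): δ = 67.49°  ·
  (3,5): δ = 3.26°  ✓
  (4,5): δ = 115.76°  ·
antipodal pairs: 2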